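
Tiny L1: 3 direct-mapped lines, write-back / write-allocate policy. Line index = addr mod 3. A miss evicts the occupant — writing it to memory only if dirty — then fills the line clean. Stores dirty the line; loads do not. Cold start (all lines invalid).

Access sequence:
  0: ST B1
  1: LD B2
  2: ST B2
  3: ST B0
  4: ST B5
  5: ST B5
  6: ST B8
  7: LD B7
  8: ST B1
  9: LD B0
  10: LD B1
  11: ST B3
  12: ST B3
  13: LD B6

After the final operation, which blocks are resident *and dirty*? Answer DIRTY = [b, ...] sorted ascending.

DIRTY = [1, 8]

0: W B1 -> L1 miss  d=D]
1: R B2 -> L2 miss  d=-]
2: W B2 -> L2 hit  d=D]
3: W B0 -> L0 miss  d=D]
4: W B5 -> L2 miss wb->B2  d=D]
5: W B5 -> L2 hit  d=D]
6: W B8 -> L2 miss wb->B5  d=D]
7: R B7 -> L1 miss wb->B1  d=-]
8: W B1 -> L1 miss  d=D]
9: R B0 -> L0 hit  d=D]
10: R B1 -> L1 hit  d=D]
11: W B3 -> L0 miss wb->B0  d=D]
12: W B3 -> L0 hit  d=D]
13: R B6 -> L0 miss wb->B3  d=-]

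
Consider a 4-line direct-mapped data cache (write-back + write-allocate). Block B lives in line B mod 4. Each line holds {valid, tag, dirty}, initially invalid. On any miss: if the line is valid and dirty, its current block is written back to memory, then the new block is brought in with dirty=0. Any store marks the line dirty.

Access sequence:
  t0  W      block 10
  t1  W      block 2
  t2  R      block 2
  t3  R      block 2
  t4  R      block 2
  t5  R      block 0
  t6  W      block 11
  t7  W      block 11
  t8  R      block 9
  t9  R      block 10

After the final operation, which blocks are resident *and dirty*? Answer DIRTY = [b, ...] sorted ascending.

DIRTY = [11]

0: W B10 → L2 miss [D]
1: W B2 → L2 miss wb→B10 [D]
2: R B2 → L2 hit [D]
3: R B2 → L2 hit [D]
4: R B2 → L2 hit [D]
5: R B0 → L0 miss [-]
6: W B11 → L3 miss [D]
7: W B11 → L3 hit [D]
8: R B9 → L1 miss [-]
9: R B10 → L2 miss wb→B2 [-]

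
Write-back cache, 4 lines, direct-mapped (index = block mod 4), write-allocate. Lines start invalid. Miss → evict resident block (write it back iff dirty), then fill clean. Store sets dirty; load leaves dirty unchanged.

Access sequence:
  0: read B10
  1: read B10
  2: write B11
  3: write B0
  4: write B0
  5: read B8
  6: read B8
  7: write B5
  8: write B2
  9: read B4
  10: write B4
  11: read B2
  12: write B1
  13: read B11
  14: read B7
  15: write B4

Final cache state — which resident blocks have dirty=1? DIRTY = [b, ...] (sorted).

DIRTY = [1, 2, 4]

0: R B10 -> L2 miss  d=-]
1: R B10 -> L2 hit  d=-]
2: W B11 -> L3 miss  d=D]
3: W B0 -> L0 miss  d=D]
4: W B0 -> L0 hit  d=D]
5: R B8 -> L0 miss wb->B0  d=-]
6: R B8 -> L0 hit  d=-]
7: W B5 -> L1 miss  d=D]
8: W B2 -> L2 miss  d=D]
9: R B4 -> L0 miss  d=-]
10: W B4 -> L0 hit  d=D]
11: R B2 -> L2 hit  d=D]
12: W B1 -> L1 miss wb->B5  d=D]
13: R B11 -> L3 hit  d=D]
14: R B7 -> L3 miss wb->B11  d=-]
15: W B4 -> L0 hit  d=D]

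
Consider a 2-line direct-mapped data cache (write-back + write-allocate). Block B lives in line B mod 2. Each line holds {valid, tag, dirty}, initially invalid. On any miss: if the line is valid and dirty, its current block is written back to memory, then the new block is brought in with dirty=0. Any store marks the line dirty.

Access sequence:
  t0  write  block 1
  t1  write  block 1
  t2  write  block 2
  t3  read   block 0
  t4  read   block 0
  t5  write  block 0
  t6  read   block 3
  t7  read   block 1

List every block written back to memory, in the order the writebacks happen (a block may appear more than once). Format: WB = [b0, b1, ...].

  0 | W B1 → L1 miss [D]
  1 | W B1 → L1 hit [D]
  2 | W B2 → L0 miss [D]
  3 | R B0 → L0 miss wb→B2 [-]
  4 | R B0 → L0 hit [-]
  5 | W B0 → L0 hit [D]
  6 | R B3 → L1 miss wb→B1 [-]
  7 | R B1 → L1 miss [-]

WB = [2, 1]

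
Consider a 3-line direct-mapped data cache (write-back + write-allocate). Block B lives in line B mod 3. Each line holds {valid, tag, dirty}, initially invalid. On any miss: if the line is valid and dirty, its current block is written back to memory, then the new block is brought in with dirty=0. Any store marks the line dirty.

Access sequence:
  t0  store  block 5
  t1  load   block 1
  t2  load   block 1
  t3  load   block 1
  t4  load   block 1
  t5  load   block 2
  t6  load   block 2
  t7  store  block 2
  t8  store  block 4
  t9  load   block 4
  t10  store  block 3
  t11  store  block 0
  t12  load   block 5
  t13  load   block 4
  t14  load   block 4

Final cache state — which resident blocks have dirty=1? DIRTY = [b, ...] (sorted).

DIRTY = [0, 4]

0: W B5 -> L2 miss  d=D]
1: R B1 -> L1 miss  d=-]
2: R B1 -> L1 hit  d=-]
3: R B1 -> L1 hit  d=-]
4: R B1 -> L1 hit  d=-]
5: R B2 -> L2 miss wb->B5  d=-]
6: R B2 -> L2 hit  d=-]
7: W B2 -> L2 hit  d=D]
8: W B4 -> L1 miss  d=D]
9: R B4 -> L1 hit  d=D]
10: W B3 -> L0 miss  d=D]
11: W B0 -> L0 miss wb->B3  d=D]
12: R B5 -> L2 miss wb->B2  d=-]
13: R B4 -> L1 hit  d=D]
14: R B4 -> L1 hit  d=D]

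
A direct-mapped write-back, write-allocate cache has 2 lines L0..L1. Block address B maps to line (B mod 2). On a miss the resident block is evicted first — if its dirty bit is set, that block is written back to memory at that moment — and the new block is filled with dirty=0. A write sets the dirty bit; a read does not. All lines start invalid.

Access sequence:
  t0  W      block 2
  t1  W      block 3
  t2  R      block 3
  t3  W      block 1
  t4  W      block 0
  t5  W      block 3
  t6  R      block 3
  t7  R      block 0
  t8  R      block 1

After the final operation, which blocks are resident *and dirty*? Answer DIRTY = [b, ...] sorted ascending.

  0 | W B2 → L0 miss [D]
  1 | W B3 → L1 miss [D]
  2 | R B3 → L1 hit [D]
  3 | W B1 → L1 miss wb→B3 [D]
  4 | W B0 → L0 miss wb→B2 [D]
  5 | W B3 → L1 miss wb→B1 [D]
  6 | R B3 → L1 hit [D]
  7 | R B0 → L0 hit [D]
  8 | R B1 → L1 miss wb→B3 [-]

DIRTY = [0]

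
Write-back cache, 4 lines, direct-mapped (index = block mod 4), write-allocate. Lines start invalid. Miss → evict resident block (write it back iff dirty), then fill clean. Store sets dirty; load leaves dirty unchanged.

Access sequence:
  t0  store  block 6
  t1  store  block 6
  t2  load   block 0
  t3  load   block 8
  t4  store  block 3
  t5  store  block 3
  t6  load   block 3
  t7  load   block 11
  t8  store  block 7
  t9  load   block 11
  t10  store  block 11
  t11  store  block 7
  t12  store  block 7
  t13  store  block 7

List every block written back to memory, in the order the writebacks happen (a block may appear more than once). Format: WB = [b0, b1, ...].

  0 | W B6 → L2 miss [D]
  1 | W B6 → L2 hit [D]
  2 | R B0 → L0 miss [-]
  3 | R B8 → L0 miss [-]
  4 | W B3 → L3 miss [D]
  5 | W B3 → L3 hit [D]
  6 | R B3 → L3 hit [D]
  7 | R B11 → L3 miss wb→B3 [-]
  8 | W B7 → L3 miss [D]
  9 | R B11 → L3 miss wb→B7 [-]
  10 | W B11 → L3 hit [D]
  11 | W B7 → L3 miss wb→B11 [D]
  12 | W B7 → L3 hit [D]
  13 | W B7 → L3 hit [D]

WB = [3, 7, 11]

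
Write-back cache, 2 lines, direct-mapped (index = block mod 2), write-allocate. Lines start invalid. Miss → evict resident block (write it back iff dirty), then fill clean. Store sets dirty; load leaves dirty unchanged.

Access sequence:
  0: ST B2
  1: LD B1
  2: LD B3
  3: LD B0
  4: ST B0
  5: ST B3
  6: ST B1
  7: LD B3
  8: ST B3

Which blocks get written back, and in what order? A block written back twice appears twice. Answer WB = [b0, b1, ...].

0: W B2 → L0 miss [D]
1: R B1 → L1 miss [-]
2: R B3 → L1 miss [-]
3: R B0 → L0 miss wb→B2 [-]
4: W B0 → L0 hit [D]
5: W B3 → L1 hit [D]
6: W B1 → L1 miss wb→B3 [D]
7: R B3 → L1 miss wb→B1 [-]
8: W B3 → L1 hit [D]

WB = [2, 3, 1]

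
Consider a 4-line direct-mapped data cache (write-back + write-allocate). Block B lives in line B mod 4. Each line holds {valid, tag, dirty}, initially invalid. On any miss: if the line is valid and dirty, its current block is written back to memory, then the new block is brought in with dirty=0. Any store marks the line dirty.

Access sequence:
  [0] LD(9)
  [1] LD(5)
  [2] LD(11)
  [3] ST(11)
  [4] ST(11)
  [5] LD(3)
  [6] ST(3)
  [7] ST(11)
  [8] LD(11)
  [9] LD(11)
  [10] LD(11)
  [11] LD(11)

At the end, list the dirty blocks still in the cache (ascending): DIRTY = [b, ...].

  0 | R B9 → L1 miss [-]
  1 | R B5 → L1 miss [-]
  2 | R B11 → L3 miss [-]
  3 | W B11 → L3 hit [D]
  4 | W B11 → L3 hit [D]
  5 | R B3 → L3 miss wb→B11 [-]
  6 | W B3 → L3 hit [D]
  7 | W B11 → L3 miss wb→B3 [D]
  8 | R B11 → L3 hit [D]
  9 | R B11 → L3 hit [D]
  10 | R B11 → L3 hit [D]
  11 | R B11 → L3 hit [D]

DIRTY = [11]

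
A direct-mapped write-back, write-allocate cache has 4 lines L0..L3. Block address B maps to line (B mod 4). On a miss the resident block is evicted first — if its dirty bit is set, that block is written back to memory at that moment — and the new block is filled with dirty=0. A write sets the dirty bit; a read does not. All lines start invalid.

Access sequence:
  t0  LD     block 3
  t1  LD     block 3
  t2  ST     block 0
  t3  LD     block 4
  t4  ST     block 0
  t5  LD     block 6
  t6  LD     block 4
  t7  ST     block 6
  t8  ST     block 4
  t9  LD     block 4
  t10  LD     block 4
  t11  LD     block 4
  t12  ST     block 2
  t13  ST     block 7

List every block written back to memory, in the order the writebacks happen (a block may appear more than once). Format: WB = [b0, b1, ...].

  0 | R B3 → L3 miss [-]
  1 | R B3 → L3 hit [-]
  2 | W B0 → L0 miss [D]
  3 | R B4 → L0 miss wb→B0 [-]
  4 | W B0 → L0 miss [D]
  5 | R B6 → L2 miss [-]
  6 | R B4 → L0 miss wb→B0 [-]
  7 | W B6 → L2 hit [D]
  8 | W B4 → L0 hit [D]
  9 | R B4 → L0 hit [D]
  10 | R B4 → L0 hit [D]
  11 | R B4 → L0 hit [D]
  12 | W B2 → L2 miss wb→B6 [D]
  13 | W B7 → L3 miss [D]

WB = [0, 0, 6]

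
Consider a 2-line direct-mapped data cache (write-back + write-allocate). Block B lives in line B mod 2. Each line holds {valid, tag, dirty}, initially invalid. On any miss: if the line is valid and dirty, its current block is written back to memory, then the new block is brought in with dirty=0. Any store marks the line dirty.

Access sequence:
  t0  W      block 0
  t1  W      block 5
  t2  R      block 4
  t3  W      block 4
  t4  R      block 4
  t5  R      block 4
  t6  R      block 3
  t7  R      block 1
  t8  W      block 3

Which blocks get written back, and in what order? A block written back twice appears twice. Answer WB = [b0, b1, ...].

WB = [0, 5]

  0 | W B0 → L0 miss [D]
  1 | W B5 → L1 miss [D]
  2 | R B4 → L0 miss wb→B0 [-]
  3 | W B4 → L0 hit [D]
  4 | R B4 → L0 hit [D]
  5 | R B4 → L0 hit [D]
  6 | R B3 → L1 miss wb→B5 [-]
  7 | R B1 → L1 miss [-]
  8 | W B3 → L1 miss [D]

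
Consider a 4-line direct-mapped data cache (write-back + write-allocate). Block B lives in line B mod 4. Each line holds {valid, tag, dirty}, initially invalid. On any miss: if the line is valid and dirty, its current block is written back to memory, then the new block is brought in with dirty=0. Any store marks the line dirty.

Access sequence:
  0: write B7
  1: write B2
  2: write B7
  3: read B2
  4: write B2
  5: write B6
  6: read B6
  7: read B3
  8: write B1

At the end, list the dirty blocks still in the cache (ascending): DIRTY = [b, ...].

DIRTY = [1, 6]

0: W B7 → L3 miss [D]
1: W B2 → L2 miss [D]
2: W B7 → L3 hit [D]
3: R B2 → L2 hit [D]
4: W B2 → L2 hit [D]
5: W B6 → L2 miss wb→B2 [D]
6: R B6 → L2 hit [D]
7: R B3 → L3 miss wb→B7 [-]
8: W B1 → L1 miss [D]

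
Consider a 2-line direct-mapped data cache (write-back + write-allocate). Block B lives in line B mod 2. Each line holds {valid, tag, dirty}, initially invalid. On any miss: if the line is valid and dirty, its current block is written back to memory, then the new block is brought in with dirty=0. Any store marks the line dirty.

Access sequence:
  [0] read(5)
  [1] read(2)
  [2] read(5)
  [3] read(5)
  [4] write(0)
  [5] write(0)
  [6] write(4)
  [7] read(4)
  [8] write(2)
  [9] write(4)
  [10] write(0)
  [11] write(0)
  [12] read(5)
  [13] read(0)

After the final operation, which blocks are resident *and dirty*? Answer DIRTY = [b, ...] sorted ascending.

DIRTY = [0]

0: R B5 -> L1 miss  d=-]
1: R B2 -> L0 miss  d=-]
2: R B5 -> L1 hit  d=-]
3: R B5 -> L1 hit  d=-]
4: W B0 -> L0 miss  d=D]
5: W B0 -> L0 hit  d=D]
6: W B4 -> L0 miss wb->B0  d=D]
7: R B4 -> L0 hit  d=D]
8: W B2 -> L0 miss wb->B4  d=D]
9: W B4 -> L0 miss wb->B2  d=D]
10: W B0 -> L0 miss wb->B4  d=D]
11: W B0 -> L0 hit  d=D]
12: R B5 -> L1 hit  d=-]
13: R B0 -> L0 hit  d=D]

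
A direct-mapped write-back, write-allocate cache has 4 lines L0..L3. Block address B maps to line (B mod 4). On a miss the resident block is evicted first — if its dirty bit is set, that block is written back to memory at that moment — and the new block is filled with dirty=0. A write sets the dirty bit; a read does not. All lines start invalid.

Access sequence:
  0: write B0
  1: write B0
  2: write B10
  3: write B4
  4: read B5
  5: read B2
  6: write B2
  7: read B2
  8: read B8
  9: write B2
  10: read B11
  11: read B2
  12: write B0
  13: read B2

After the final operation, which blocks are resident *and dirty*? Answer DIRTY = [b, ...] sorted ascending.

0: W B0 → L0 miss [D]
1: W B0 → L0 hit [D]
2: W B10 → L2 miss [D]
3: W B4 → L0 miss wb→B0 [D]
4: R B5 → L1 miss [-]
5: R B2 → L2 miss wb→B10 [-]
6: W B2 → L2 hit [D]
7: R B2 → L2 hit [D]
8: R B8 → L0 miss wb→B4 [-]
9: W B2 → L2 hit [D]
10: R B11 → L3 miss [-]
11: R B2 → L2 hit [D]
12: W B0 → L0 miss [D]
13: R B2 → L2 hit [D]

DIRTY = [0, 2]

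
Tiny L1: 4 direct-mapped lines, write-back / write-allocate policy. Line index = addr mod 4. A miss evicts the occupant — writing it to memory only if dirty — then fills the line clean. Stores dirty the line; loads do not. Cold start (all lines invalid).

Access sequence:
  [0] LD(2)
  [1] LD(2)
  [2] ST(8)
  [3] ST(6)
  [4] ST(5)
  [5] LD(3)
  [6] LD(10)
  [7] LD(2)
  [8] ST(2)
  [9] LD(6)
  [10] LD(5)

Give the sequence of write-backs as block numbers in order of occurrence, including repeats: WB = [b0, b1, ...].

0: R B2 → L2 miss [-]
1: R B2 → L2 hit [-]
2: W B8 → L0 miss [D]
3: W B6 → L2 miss [D]
4: W B5 → L1 miss [D]
5: R B3 → L3 miss [-]
6: R B10 → L2 miss wb→B6 [-]
7: R B2 → L2 miss [-]
8: W B2 → L2 hit [D]
9: R B6 → L2 miss wb→B2 [-]
10: R B5 → L1 hit [D]

WB = [6, 2]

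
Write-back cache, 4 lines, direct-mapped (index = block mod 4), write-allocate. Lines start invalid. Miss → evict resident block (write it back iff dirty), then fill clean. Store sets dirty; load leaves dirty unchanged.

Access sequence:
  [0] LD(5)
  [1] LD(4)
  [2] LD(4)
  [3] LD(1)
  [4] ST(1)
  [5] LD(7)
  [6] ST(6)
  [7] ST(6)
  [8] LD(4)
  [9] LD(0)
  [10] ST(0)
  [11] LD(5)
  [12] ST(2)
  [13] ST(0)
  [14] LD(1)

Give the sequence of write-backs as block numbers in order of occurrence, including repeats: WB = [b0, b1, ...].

WB = [1, 6]

0: R B5 -> L1 miss  d=-]
1: R B4 -> L0 miss  d=-]
2: R B4 -> L0 hit  d=-]
3: R B1 -> L1 miss  d=-]
4: W B1 -> L1 hit  d=D]
5: R B7 -> L3 miss  d=-]
6: W B6 -> L2 miss  d=D]
7: W B6 -> L2 hit  d=D]
8: R B4 -> L0 hit  d=-]
9: R B0 -> L0 miss  d=-]
10: W B0 -> L0 hit  d=D]
11: R B5 -> L1 miss wb->B1  d=-]
12: W B2 -> L2 miss wb->B6  d=D]
13: W B0 -> L0 hit  d=D]
14: R B1 -> L1 miss  d=-]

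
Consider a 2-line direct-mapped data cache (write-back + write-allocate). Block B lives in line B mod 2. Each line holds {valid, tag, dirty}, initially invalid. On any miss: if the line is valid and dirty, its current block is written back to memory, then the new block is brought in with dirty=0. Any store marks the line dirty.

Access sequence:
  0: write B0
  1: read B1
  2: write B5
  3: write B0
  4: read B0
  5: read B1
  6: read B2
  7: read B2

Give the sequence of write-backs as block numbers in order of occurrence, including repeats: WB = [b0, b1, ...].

  0 | W B0 → L0 miss [D]
  1 | R B1 → L1 miss [-]
  2 | W B5 → L1 miss [D]
  3 | W B0 → L0 hit [D]
  4 | R B0 → L0 hit [D]
  5 | R B1 → L1 miss wb→B5 [-]
  6 | R B2 → L0 miss wb→B0 [-]
  7 | R B2 → L0 hit [-]

WB = [5, 0]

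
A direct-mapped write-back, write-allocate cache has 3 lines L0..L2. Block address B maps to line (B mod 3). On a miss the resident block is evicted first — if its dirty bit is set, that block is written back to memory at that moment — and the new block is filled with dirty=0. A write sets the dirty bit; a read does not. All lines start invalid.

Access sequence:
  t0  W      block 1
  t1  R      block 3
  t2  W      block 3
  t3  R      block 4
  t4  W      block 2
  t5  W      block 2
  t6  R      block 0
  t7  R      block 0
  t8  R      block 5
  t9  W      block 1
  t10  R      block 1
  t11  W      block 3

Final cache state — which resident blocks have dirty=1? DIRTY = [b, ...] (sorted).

DIRTY = [1, 3]

  0 | W B1 → L1 miss [D]
  1 | R B3 → L0 miss [-]
  2 | W B3 → L0 hit [D]
  3 | R B4 → L1 miss wb→B1 [-]
  4 | W B2 → L2 miss [D]
  5 | W B2 → L2 hit [D]
  6 | R B0 → L0 miss wb→B3 [-]
  7 | R B0 → L0 hit [-]
  8 | R B5 → L2 miss wb→B2 [-]
  9 | W B1 → L1 miss [D]
  10 | R B1 → L1 hit [D]
  11 | W B3 → L0 miss [D]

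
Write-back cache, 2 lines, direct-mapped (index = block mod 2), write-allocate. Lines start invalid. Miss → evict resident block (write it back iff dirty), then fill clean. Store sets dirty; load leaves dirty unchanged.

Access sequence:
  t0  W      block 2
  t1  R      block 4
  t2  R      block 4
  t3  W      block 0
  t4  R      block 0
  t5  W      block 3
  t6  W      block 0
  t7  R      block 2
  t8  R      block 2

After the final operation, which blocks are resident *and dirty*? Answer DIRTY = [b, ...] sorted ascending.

0: W B2 → L0 miss [D]
1: R B4 → L0 miss wb→B2 [-]
2: R B4 → L0 hit [-]
3: W B0 → L0 miss [D]
4: R B0 → L0 hit [D]
5: W B3 → L1 miss [D]
6: W B0 → L0 hit [D]
7: R B2 → L0 miss wb→B0 [-]
8: R B2 → L0 hit [-]

DIRTY = [3]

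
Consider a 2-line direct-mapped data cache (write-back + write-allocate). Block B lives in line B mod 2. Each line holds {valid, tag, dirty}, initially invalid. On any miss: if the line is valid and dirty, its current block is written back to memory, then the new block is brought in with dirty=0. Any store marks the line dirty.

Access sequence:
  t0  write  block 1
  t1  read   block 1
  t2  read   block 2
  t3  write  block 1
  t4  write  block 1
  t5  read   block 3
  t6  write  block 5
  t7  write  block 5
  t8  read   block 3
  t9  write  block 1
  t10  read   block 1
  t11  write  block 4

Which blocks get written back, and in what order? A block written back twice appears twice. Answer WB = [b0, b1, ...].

WB = [1, 5]

0: W B1 -> L1 miss  d=D]
1: R B1 -> L1 hit  d=D]
2: R B2 -> L0 miss  d=-]
3: W B1 -> L1 hit  d=D]
4: W B1 -> L1 hit  d=D]
5: R B3 -> L1 miss wb->B1  d=-]
6: W B5 -> L1 miss  d=D]
7: W B5 -> L1 hit  d=D]
8: R B3 -> L1 miss wb->B5  d=-]
9: W B1 -> L1 miss  d=D]
10: R B1 -> L1 hit  d=D]
11: W B4 -> L0 miss  d=D]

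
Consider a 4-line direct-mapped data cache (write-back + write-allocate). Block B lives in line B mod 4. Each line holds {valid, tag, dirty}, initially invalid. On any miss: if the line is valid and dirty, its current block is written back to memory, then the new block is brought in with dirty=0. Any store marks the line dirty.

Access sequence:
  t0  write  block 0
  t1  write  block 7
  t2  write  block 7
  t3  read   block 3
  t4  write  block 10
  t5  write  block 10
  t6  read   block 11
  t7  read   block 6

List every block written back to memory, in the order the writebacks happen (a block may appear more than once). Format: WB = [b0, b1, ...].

0: W B0 → L0 miss [D]
1: W B7 → L3 miss [D]
2: W B7 → L3 hit [D]
3: R B3 → L3 miss wb→B7 [-]
4: W B10 → L2 miss [D]
5: W B10 → L2 hit [D]
6: R B11 → L3 miss [-]
7: R B6 → L2 miss wb→B10 [-]

WB = [7, 10]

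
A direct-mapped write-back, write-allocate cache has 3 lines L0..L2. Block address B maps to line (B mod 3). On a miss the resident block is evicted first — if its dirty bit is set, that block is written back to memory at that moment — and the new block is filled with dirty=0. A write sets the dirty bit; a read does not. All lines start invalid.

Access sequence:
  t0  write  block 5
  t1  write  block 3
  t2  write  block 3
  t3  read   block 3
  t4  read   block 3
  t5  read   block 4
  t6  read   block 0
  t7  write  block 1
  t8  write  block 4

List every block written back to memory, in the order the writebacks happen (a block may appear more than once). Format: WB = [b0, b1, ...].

0: W B5 → L2 miss [D]
1: W B3 → L0 miss [D]
2: W B3 → L0 hit [D]
3: R B3 → L0 hit [D]
4: R B3 → L0 hit [D]
5: R B4 → L1 miss [-]
6: R B0 → L0 miss wb→B3 [-]
7: W B1 → L1 miss [D]
8: W B4 → L1 miss wb→B1 [D]

WB = [3, 1]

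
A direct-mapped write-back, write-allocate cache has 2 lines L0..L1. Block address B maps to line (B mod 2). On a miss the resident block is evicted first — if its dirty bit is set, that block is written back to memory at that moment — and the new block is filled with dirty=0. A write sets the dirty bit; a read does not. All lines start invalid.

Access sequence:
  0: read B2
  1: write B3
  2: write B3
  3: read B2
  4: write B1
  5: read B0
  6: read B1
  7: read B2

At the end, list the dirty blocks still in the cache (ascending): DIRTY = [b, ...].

0: R B2 → L0 miss [-]
1: W B3 → L1 miss [D]
2: W B3 → L1 hit [D]
3: R B2 → L0 hit [-]
4: W B1 → L1 miss wb→B3 [D]
5: R B0 → L0 miss [-]
6: R B1 → L1 hit [D]
7: R B2 → L0 miss [-]

DIRTY = [1]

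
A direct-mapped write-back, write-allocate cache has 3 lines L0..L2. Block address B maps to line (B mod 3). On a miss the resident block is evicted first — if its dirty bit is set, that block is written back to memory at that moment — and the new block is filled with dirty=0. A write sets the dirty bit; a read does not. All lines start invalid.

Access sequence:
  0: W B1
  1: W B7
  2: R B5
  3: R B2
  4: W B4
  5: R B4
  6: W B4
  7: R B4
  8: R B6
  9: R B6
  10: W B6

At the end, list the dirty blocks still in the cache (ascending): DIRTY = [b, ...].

  0 | W B1 → L1 miss [D]
  1 | W B7 → L1 miss wb→B1 [D]
  2 | R B5 → L2 miss [-]
  3 | R B2 → L2 miss [-]
  4 | W B4 → L1 miss wb→B7 [D]
  5 | R B4 → L1 hit [D]
  6 | W B4 → L1 hit [D]
  7 | R B4 → L1 hit [D]
  8 | R B6 → L0 miss [-]
  9 | R B6 → L0 hit [-]
  10 | W B6 → L0 hit [D]

DIRTY = [4, 6]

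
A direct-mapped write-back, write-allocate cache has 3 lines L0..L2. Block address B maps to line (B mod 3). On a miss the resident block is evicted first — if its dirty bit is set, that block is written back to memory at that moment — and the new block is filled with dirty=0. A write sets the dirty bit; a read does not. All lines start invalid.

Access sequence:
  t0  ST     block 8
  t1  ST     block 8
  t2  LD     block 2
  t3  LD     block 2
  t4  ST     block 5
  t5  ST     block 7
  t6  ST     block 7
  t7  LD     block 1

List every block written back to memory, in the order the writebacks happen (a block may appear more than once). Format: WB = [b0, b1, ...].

WB = [8, 7]

  0 | W B8 → L2 miss [D]
  1 | W B8 → L2 hit [D]
  2 | R B2 → L2 miss wb→B8 [-]
  3 | R B2 → L2 hit [-]
  4 | W B5 → L2 miss [D]
  5 | W B7 → L1 miss [D]
  6 | W B7 → L1 hit [D]
  7 | R B1 → L1 miss wb→B7 [-]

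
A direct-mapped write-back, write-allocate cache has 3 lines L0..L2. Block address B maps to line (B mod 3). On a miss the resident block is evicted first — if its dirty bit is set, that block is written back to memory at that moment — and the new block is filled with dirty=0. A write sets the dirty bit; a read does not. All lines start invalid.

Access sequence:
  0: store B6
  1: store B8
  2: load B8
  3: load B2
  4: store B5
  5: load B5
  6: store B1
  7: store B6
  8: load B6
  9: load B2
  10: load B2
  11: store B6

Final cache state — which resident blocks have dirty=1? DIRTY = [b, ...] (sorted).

0: W B6 → L0 miss [D]
1: W B8 → L2 miss [D]
2: R B8 → L2 hit [D]
3: R B2 → L2 miss wb→B8 [-]
4: W B5 → L2 miss [D]
5: R B5 → L2 hit [D]
6: W B1 → L1 miss [D]
7: W B6 → L0 hit [D]
8: R B6 → L0 hit [D]
9: R B2 → L2 miss wb→B5 [-]
10: R B2 → L2 hit [-]
11: W B6 → L0 hit [D]

DIRTY = [1, 6]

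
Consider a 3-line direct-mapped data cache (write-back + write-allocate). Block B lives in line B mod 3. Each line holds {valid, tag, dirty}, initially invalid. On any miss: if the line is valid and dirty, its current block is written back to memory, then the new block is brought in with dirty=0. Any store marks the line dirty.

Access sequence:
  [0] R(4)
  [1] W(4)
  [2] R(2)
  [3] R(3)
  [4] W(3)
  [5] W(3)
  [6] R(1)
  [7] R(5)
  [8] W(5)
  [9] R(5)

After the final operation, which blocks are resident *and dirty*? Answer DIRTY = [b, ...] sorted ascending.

0: R B4 → L1 miss [-]
1: W B4 → L1 hit [D]
2: R B2 → L2 miss [-]
3: R B3 → L0 miss [-]
4: W B3 → L0 hit [D]
5: W B3 → L0 hit [D]
6: R B1 → L1 miss wb→B4 [-]
7: R B5 → L2 miss [-]
8: W B5 → L2 hit [D]
9: R B5 → L2 hit [D]

DIRTY = [3, 5]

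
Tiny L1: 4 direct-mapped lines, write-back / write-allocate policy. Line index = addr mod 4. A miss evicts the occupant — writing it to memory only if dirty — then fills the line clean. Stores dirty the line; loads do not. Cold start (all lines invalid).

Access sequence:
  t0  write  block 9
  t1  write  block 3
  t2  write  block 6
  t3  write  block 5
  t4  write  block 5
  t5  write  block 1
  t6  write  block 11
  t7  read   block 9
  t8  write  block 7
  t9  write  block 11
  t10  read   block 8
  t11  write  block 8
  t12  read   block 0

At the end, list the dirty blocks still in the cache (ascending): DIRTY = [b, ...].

0: W B9 -> L1 miss  d=D]
1: W B3 -> L3 miss  d=D]
2: W B6 -> L2 miss  d=D]
3: W B5 -> L1 miss wb->B9  d=D]
4: W B5 -> L1 hit  d=D]
5: W B1 -> L1 miss wb->B5  d=D]
6: W B11 -> L3 miss wb->B3  d=D]
7: R B9 -> L1 miss wb->B1  d=-]
8: W B7 -> L3 miss wb->B11  d=D]
9: W B11 -> L3 miss wb->B7  d=D]
10: R B8 -> L0 miss  d=-]
11: W B8 -> L0 hit  d=D]
12: R B0 -> L0 miss wb->B8  d=-]

DIRTY = [6, 11]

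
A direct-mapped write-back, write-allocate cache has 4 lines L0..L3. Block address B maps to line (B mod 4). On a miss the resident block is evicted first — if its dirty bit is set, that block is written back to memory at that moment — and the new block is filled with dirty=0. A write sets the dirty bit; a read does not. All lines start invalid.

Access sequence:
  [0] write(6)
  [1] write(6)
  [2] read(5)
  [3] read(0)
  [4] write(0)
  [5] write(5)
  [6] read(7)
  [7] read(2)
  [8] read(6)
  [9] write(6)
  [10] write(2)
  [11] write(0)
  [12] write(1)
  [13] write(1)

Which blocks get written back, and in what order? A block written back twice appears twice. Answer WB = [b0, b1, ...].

WB = [6, 6, 5]

  0 | W B6 → L2 miss [D]
  1 | W B6 → L2 hit [D]
  2 | R B5 → L1 miss [-]
  3 | R B0 → L0 miss [-]
  4 | W B0 → L0 hit [D]
  5 | W B5 → L1 hit [D]
  6 | R B7 → L3 miss [-]
  7 | R B2 → L2 miss wb→B6 [-]
  8 | R B6 → L2 miss [-]
  9 | W B6 → L2 hit [D]
  10 | W B2 → L2 miss wb→B6 [D]
  11 | W B0 → L0 hit [D]
  12 | W B1 → L1 miss wb→B5 [D]
  13 | W B1 → L1 hit [D]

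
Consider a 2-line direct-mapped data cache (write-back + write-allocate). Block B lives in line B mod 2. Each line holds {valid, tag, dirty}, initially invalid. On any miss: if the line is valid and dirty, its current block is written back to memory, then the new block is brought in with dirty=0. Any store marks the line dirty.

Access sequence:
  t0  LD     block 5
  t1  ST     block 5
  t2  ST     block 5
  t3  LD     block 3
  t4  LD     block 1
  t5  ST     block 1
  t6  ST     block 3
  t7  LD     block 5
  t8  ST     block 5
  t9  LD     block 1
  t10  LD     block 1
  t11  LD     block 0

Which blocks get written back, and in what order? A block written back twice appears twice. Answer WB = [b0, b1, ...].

WB = [5, 1, 3, 5]

  0 | R B5 → L1 miss [-]
  1 | W B5 → L1 hit [D]
  2 | W B5 → L1 hit [D]
  3 | R B3 → L1 miss wb→B5 [-]
  4 | R B1 → L1 miss [-]
  5 | W B1 → L1 hit [D]
  6 | W B3 → L1 miss wb→B1 [D]
  7 | R B5 → L1 miss wb→B3 [-]
  8 | W B5 → L1 hit [D]
  9 | R B1 → L1 miss wb→B5 [-]
  10 | R B1 → L1 hit [-]
  11 | R B0 → L0 miss [-]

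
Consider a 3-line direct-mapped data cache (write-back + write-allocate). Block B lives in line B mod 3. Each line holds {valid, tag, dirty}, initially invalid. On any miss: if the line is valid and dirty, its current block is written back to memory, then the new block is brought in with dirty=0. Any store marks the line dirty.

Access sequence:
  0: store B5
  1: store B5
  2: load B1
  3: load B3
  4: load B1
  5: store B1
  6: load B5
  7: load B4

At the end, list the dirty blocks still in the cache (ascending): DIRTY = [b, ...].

0: W B5 -> L2 miss  d=D]
1: W B5 -> L2 hit  d=D]
2: R B1 -> L1 miss  d=-]
3: R B3 -> L0 miss  d=-]
4: R B1 -> L1 hit  d=-]
5: W B1 -> L1 hit  d=D]
6: R B5 -> L2 hit  d=D]
7: R B4 -> L1 miss wb->B1  d=-]

DIRTY = [5]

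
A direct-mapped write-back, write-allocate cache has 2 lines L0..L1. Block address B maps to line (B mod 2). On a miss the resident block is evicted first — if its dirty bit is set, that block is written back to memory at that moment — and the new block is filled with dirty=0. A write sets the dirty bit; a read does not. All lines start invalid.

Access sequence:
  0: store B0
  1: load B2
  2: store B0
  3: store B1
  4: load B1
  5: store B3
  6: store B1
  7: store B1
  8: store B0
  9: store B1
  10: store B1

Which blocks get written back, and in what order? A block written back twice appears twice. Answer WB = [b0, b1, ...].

WB = [0, 1, 3]

0: W B0 -> L0 miss  d=D]
1: R B2 -> L0 miss wb->B0  d=-]
2: W B0 -> L0 miss  d=D]
3: W B1 -> L1 miss  d=D]
4: R B1 -> L1 hit  d=D]
5: W B3 -> L1 miss wb->B1  d=D]
6: W B1 -> L1 miss wb->B3  d=D]
7: W B1 -> L1 hit  d=D]
8: W B0 -> L0 hit  d=D]
9: W B1 -> L1 hit  d=D]
10: W B1 -> L1 hit  d=D]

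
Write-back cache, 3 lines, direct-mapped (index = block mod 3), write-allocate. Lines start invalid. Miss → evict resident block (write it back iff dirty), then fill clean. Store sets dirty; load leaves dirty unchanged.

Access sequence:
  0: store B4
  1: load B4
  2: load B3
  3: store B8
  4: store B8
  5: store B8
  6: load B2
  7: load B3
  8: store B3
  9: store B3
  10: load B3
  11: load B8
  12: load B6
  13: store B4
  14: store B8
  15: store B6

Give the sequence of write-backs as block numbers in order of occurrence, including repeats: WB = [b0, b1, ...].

0: W B4 -> L1 miss  d=D]
1: R B4 -> L1 hit  d=D]
2: R B3 -> L0 miss  d=-]
3: W B8 -> L2 miss  d=D]
4: W B8 -> L2 hit  d=D]
5: W B8 -> L2 hit  d=D]
6: R B2 -> L2 miss wb->B8  d=-]
7: R B3 -> L0 hit  d=-]
8: W B3 -> L0 hit  d=D]
9: W B3 -> L0 hit  d=D]
10: R B3 -> L0 hit  d=D]
11: R B8 -> L2 miss  d=-]
12: R B6 -> L0 miss wb->B3  d=-]
13: W B4 -> L1 hit  d=D]
14: W B8 -> L2 hit  d=D]
15: W B6 -> L0 hit  d=D]

WB = [8, 3]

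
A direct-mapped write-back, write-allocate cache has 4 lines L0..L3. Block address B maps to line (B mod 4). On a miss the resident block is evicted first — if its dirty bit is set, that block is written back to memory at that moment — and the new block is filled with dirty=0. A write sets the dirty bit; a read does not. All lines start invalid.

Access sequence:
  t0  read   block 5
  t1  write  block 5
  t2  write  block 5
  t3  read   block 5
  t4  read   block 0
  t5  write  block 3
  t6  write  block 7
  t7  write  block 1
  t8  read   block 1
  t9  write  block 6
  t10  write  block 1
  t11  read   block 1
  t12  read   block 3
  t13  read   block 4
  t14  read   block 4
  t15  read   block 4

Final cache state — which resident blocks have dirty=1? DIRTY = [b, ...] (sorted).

DIRTY = [1, 6]

  0 | R B5 → L1 miss [-]
  1 | W B5 → L1 hit [D]
  2 | W B5 → L1 hit [D]
  3 | R B5 → L1 hit [D]
  4 | R B0 → L0 miss [-]
  5 | W B3 → L3 miss [D]
  6 | W B7 → L3 miss wb→B3 [D]
  7 | W B1 → L1 miss wb→B5 [D]
  8 | R B1 → L1 hit [D]
  9 | W B6 → L2 miss [D]
  10 | W B1 → L1 hit [D]
  11 | R B1 → L1 hit [D]
  12 | R B3 → L3 miss wb→B7 [-]
  13 | R B4 → L0 miss [-]
  14 | R B4 → L0 hit [-]
  15 | R B4 → L0 hit [-]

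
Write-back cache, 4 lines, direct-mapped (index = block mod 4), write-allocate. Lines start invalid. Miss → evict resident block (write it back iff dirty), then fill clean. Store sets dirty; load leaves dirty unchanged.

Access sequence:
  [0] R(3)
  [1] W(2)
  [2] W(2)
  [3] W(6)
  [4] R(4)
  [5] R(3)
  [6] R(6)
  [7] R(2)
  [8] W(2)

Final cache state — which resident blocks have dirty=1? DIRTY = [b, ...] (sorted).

0: R B3 → L3 miss [-]
1: W B2 → L2 miss [D]
2: W B2 → L2 hit [D]
3: W B6 → L2 miss wb→B2 [D]
4: R B4 → L0 miss [-]
5: R B3 → L3 hit [-]
6: R B6 → L2 hit [D]
7: R B2 → L2 miss wb→B6 [-]
8: W B2 → L2 hit [D]

DIRTY = [2]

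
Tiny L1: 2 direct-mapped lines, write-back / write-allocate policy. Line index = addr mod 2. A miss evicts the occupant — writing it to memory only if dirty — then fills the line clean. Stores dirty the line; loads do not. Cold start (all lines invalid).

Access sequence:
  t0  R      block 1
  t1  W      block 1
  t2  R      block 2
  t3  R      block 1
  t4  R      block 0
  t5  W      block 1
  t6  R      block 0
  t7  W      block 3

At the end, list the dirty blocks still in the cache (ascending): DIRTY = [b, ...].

DIRTY = [3]

0: R B1 → L1 miss [-]
1: W B1 → L1 hit [D]
2: R B2 → L0 miss [-]
3: R B1 → L1 hit [D]
4: R B0 → L0 miss [-]
5: W B1 → L1 hit [D]
6: R B0 → L0 hit [-]
7: W B3 → L1 miss wb→B1 [D]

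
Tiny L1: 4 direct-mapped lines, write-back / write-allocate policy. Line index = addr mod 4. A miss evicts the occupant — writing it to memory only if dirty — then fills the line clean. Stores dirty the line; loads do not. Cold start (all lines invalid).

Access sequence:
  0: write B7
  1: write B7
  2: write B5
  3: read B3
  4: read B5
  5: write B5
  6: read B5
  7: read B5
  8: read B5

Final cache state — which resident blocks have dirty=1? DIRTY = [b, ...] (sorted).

DIRTY = [5]

0: W B7 -> L3 miss  d=D]
1: W B7 -> L3 hit  d=D]
2: W B5 -> L1 miss  d=D]
3: R B3 -> L3 miss wb->B7  d=-]
4: R B5 -> L1 hit  d=D]
5: W B5 -> L1 hit  d=D]
6: R B5 -> L1 hit  d=D]
7: R B5 -> L1 hit  d=D]
8: R B5 -> L1 hit  d=D]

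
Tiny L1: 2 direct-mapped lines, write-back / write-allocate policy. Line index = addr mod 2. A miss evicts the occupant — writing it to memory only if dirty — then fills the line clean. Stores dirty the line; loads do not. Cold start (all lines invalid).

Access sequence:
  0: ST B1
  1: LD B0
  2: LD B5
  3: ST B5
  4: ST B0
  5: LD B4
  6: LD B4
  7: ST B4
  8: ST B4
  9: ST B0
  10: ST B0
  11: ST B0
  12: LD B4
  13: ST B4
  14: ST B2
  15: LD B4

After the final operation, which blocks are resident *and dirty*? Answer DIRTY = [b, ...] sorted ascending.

  0 | W B1 → L1 miss [D]
  1 | R B0 → L0 miss [-]
  2 | R B5 → L1 miss wb→B1 [-]
  3 | W B5 → L1 hit [D]
  4 | W B0 → L0 hit [D]
  5 | R B4 → L0 miss wb→B0 [-]
  6 | R B4 → L0 hit [-]
  7 | W B4 → L0 hit [D]
  8 | W B4 → L0 hit [D]
  9 | W B0 → L0 miss wb→B4 [D]
  10 | W B0 → L0 hit [D]
  11 | W B0 → L0 hit [D]
  12 | R B4 → L0 miss wb→B0 [-]
  13 | W B4 → L0 hit [D]
  14 | W B2 → L0 miss wb→B4 [D]
  15 | R B4 → L0 miss wb→B2 [-]

DIRTY = [5]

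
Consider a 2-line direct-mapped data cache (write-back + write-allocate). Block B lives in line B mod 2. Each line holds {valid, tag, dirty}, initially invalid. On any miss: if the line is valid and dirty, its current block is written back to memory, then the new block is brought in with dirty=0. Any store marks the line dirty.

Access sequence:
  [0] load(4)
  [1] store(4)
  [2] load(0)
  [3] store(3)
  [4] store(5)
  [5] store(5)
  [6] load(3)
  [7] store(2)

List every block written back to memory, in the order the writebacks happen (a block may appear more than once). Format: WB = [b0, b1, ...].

0: R B4 -> L0 miss  d=-]
1: W B4 -> L0 hit  d=D]
2: R B0 -> L0 miss wb->B4  d=-]
3: W B3 -> L1 miss  d=D]
4: W B5 -> L1 miss wb->B3  d=D]
5: W B5 -> L1 hit  d=D]
6: R B3 -> L1 miss wb->B5  d=-]
7: W B2 -> L0 miss  d=D]

WB = [4, 3, 5]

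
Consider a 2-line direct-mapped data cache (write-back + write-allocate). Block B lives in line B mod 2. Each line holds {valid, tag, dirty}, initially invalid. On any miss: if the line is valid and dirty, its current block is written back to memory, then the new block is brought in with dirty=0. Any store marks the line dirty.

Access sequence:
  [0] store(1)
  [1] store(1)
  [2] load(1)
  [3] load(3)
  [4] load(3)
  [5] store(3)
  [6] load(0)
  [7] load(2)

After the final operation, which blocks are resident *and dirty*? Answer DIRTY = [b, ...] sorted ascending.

0: W B1 → L1 miss [D]
1: W B1 → L1 hit [D]
2: R B1 → L1 hit [D]
3: R B3 → L1 miss wb→B1 [-]
4: R B3 → L1 hit [-]
5: W B3 → L1 hit [D]
6: R B0 → L0 miss [-]
7: R B2 → L0 miss [-]

DIRTY = [3]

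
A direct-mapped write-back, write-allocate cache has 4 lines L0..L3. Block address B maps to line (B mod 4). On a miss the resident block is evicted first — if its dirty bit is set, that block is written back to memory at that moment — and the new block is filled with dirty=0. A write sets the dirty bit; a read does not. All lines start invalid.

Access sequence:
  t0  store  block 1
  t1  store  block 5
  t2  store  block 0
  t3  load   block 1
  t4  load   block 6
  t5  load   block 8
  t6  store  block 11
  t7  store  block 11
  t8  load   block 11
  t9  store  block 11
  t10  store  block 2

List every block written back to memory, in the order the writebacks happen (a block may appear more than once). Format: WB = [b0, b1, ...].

WB = [1, 5, 0]

0: W B1 -> L1 miss  d=D]
1: W B5 -> L1 miss wb->B1  d=D]
2: W B0 -> L0 miss  d=D]
3: R B1 -> L1 miss wb->B5  d=-]
4: R B6 -> L2 miss  d=-]
5: R B8 -> L0 miss wb->B0  d=-]
6: W B11 -> L3 miss  d=D]
7: W B11 -> L3 hit  d=D]
8: R B11 -> L3 hit  d=D]
9: W B11 -> L3 hit  d=D]
10: W B2 -> L2 miss  d=D]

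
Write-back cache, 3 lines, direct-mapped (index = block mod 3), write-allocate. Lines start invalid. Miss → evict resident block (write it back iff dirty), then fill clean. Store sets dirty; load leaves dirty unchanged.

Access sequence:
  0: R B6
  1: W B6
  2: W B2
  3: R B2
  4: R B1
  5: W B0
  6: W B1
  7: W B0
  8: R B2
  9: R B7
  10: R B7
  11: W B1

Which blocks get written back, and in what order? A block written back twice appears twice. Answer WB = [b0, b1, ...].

  0 | R B6 → L0 miss [-]
  1 | W B6 → L0 hit [D]
  2 | W B2 → L2 miss [D]
  3 | R B2 → L2 hit [D]
  4 | R B1 → L1 miss [-]
  5 | W B0 → L0 miss wb→B6 [D]
  6 | W B1 → L1 hit [D]
  7 | W B0 → L0 hit [D]
  8 | R B2 → L2 hit [D]
  9 | R B7 → L1 miss wb→B1 [-]
  10 | R B7 → L1 hit [-]
  11 | W B1 → L1 miss [D]

WB = [6, 1]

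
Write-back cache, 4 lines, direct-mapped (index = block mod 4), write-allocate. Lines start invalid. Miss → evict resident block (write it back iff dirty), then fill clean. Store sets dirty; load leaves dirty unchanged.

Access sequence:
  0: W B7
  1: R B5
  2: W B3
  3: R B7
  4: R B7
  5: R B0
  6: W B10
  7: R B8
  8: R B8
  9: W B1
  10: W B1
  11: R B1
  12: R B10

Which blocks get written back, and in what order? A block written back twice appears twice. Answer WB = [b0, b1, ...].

0: W B7 -> L3 miss  d=D]
1: R B5 -> L1 miss  d=-]
2: W B3 -> L3 miss wb->B7  d=D]
3: R B7 -> L3 miss wb->B3  d=-]
4: R B7 -> L3 hit  d=-]
5: R B0 -> L0 miss  d=-]
6: W B10 -> L2 miss  d=D]
7: R B8 -> L0 miss  d=-]
8: R B8 -> L0 hit  d=-]
9: W B1 -> L1 miss  d=D]
10: W B1 -> L1 hit  d=D]
11: R B1 -> L1 hit  d=D]
12: R B10 -> L2 hit  d=D]

WB = [7, 3]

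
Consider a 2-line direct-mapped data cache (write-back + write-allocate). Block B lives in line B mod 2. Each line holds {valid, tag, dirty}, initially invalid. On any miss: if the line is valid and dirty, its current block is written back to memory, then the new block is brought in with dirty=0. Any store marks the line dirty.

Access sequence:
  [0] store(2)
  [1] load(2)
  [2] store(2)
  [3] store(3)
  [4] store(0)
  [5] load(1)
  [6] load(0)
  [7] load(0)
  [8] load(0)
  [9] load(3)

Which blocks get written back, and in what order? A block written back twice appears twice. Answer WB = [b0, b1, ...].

  0 | W B2 → L0 miss [D]
  1 | R B2 → L0 hit [D]
  2 | W B2 → L0 hit [D]
  3 | W B3 → L1 miss [D]
  4 | W B0 → L0 miss wb→B2 [D]
  5 | R B1 → L1 miss wb→B3 [-]
  6 | R B0 → L0 hit [D]
  7 | R B0 → L0 hit [D]
  8 | R B0 → L0 hit [D]
  9 | R B3 → L1 miss [-]

WB = [2, 3]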